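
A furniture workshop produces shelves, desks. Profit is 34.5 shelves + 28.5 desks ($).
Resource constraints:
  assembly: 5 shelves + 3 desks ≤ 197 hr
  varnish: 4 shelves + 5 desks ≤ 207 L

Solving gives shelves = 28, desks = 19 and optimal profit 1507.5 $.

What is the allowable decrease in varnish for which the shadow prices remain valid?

Binding constraints: assembly, varnish. The basis is B = [[5,3],[4,5]] with det 13.
Per unit decrease in varnish, x* moves by d = (0.2308, -0.3846).
The basis stays optimal until desks reaches 0; allowable decrease = 49.4 L.

49.4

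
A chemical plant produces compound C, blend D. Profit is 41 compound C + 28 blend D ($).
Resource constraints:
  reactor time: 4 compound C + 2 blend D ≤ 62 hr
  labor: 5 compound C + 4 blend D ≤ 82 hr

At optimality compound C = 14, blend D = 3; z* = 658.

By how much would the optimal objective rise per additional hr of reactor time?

4

At the optimum: reactor time uses 62 of 62 (binding); labor uses 82 of 82 (binding).
The binding rows give the dual system: 4·y_reactor time + 5·y_labor = 41 and 2·y_reactor time + 4·y_labor = 28.
Solving: y_reactor time = 4, y_labor = 5.
Shadow price of reactor time = 4.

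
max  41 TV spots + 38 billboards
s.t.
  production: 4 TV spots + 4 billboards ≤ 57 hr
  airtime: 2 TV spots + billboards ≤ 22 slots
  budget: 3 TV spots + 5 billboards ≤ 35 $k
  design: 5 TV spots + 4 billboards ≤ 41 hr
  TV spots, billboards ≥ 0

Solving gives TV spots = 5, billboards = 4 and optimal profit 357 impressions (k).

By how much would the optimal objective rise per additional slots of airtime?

Binding: budget and design. Non-binding: production (21 unused), airtime (8 unused).
Slack constraints have shadow price 0 (complementary slackness).
Dual feasibility on the basic columns requires 3·y_budget + 5·y_design = 41, 5·y_budget + 4·y_design = 38.
This yields shadow prices y_budget = 2, y_design = 7.
Shadow price of airtime = 0.

0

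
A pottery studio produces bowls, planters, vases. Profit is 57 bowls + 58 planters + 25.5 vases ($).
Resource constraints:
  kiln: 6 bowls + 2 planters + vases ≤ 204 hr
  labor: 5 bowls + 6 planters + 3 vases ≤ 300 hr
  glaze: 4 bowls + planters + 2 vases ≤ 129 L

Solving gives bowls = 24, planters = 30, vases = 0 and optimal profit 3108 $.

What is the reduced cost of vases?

-3.5

Binding: kiln and labor. Non-binding: glaze (3 unused).
Slack constraints have shadow price 0 (complementary slackness).
The binding rows give the dual system: 6·y_kiln + 5·y_labor = 57 and 2·y_kiln + 6·y_labor = 58.
→ y_kiln = 2 and y_labor = 9.
Reduced cost of vases: c₃ − yᵀa₃ = 25.5 − (2·1 + 9·3) = 25.5 − 29 = -3.5.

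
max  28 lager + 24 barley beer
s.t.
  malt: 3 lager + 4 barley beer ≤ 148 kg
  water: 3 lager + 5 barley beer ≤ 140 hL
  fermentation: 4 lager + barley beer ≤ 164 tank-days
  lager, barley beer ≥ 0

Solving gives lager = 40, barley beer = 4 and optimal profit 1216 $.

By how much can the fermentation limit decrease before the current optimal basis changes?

Binding constraints: water, fermentation. The basis is B = [[3,5],[4,1]] with det -17.
Per unit decrease in fermentation, x* moves by d = (-0.2941, 0.1765).
The basis stays optimal until lager reaches 0; allowable decrease = 136 tank-days.

136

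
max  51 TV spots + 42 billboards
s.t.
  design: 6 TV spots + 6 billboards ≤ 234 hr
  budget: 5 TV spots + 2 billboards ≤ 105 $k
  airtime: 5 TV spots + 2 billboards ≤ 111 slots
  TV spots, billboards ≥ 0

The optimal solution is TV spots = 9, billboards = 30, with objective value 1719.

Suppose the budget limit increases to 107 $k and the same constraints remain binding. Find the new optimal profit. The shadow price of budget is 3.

Δb = 2, so new z* = 1719 + (3)·(2) = 1719 + 6 = 1725.

1725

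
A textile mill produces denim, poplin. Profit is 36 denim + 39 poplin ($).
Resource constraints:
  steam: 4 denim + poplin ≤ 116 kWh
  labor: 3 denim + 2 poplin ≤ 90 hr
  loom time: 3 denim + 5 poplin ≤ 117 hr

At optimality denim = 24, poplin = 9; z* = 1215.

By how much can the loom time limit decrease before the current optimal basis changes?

19.8

Binding constraints: labor, loom time. The basis is B = [[3,2],[3,5]] with det 9.
Per unit decrease in loom time, x* moves by d = (0.2222, -0.3333).
The basis stays optimal until steam becomes binding; allowable decrease = 19.8 hr.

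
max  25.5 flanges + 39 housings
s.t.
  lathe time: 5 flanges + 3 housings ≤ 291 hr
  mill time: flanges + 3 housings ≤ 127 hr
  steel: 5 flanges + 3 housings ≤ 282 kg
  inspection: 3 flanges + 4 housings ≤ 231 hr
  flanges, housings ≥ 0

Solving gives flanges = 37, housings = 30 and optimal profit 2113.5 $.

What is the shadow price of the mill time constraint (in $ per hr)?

At the optimum: lathe time uses 275 of 291 (slack = 16); mill time uses 127 of 127 (binding); steel uses 275 of 282 (slack = 7); inspection uses 231 of 231 (binding).
By complementary slackness, y = 0 for the non-binding constraints.
The binding rows give the dual system: 1·y_mill time + 3·y_inspection = 25.5 and 3·y_mill time + 4·y_inspection = 39.
→ y_mill time = 3 and y_inspection = 7.5.
Shadow price of mill time = 3.

3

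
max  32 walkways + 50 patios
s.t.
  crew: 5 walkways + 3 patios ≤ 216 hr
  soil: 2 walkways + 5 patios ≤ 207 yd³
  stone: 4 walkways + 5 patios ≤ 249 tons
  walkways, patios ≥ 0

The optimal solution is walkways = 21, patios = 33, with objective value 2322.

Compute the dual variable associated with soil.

4

Binding: soil and stone. Non-binding: crew (12 unused).
Slack constraints have shadow price 0 (complementary slackness).
From A_Bᵀ y = c: 2·y_soil + 4·y_stone = 32; 5·y_soil + 5·y_stone = 50.
This yields shadow prices y_soil = 4, y_stone = 6.
Shadow price of soil = 4.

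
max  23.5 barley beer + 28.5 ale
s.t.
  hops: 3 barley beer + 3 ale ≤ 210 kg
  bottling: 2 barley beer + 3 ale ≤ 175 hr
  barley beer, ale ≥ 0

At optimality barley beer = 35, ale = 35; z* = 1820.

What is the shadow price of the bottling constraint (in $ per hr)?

5

At the optimum: hops uses 210 of 210 (binding); bottling uses 175 of 175 (binding).
Dual feasibility on the basic columns requires 3·y_hops + 2·y_bottling = 23.5, 3·y_hops + 3·y_bottling = 28.5.
Solving: y_hops = 4.5, y_bottling = 5.
Shadow price of bottling = 5.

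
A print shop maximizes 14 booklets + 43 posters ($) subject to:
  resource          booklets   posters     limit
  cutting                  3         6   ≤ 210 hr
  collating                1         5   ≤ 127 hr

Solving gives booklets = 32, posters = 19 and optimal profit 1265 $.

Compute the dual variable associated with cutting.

3

Check each constraint at x*: cutting 210/210 (tight); collating 127/127 (tight).
The binding rows give the dual system: 3·y_cutting + 1·y_collating = 14 and 6·y_cutting + 5·y_collating = 43.
Solving: y_cutting = 3, y_collating = 5.
Shadow price of cutting = 3.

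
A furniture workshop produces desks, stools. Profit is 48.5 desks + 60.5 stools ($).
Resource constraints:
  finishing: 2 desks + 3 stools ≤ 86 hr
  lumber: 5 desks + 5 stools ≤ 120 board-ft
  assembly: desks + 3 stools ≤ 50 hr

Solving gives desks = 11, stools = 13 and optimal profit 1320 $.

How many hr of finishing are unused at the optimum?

25

finishing used = 2·11 + 3·13 = 61; slack = 86 − 61 = 25.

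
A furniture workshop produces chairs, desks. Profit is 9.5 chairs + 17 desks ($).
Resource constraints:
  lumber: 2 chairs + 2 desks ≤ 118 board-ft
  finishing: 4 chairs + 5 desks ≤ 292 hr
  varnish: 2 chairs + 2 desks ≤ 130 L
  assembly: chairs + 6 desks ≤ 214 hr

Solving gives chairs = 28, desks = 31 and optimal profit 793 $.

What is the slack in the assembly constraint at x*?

assembly used = 1·28 + 6·31 = 214; slack = 214 − 214 = 0.

0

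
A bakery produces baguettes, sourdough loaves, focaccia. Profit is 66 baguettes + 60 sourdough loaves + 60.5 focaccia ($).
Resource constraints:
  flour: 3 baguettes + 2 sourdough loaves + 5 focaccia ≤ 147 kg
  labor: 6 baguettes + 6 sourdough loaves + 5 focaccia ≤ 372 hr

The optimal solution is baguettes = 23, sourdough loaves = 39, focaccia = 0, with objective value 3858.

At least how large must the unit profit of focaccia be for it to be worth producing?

70

Check each constraint at x*: flour 147/147 (tight); labor 372/372 (tight).
The binding rows give the dual system: 3·y_flour + 6·y_labor = 66 and 2·y_flour + 6·y_labor = 60.
→ y_flour = 6 and y_labor = 8.
focaccia enters the basis when its profit ≥ yᵀa₃ = 6·5 + 8·5 = 70.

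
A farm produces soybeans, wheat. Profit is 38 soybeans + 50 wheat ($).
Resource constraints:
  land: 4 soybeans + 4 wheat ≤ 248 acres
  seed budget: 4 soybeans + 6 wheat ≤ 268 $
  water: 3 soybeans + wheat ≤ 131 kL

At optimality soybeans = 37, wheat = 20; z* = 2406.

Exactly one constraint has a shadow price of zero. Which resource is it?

land: 228/248 (slack 20)
seed budget: 268/268 (binding)
water: 131/131 (binding)
By complementary slackness, a constraint with positive slack has shadow price 0 → land.

land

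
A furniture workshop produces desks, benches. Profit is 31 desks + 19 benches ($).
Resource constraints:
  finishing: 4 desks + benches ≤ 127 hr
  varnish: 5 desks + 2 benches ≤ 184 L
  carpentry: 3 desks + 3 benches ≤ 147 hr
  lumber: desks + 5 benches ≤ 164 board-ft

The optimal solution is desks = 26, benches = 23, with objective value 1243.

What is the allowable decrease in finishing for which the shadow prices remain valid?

Binding constraints: finishing, carpentry. The basis is B = [[4,1],[3,3]] with det 9.
Per unit decrease in finishing, x* moves by d = (-0.3333, 0.3333).
The basis stays optimal until lumber becomes binding; allowable decrease = 17.25 hr.

17.25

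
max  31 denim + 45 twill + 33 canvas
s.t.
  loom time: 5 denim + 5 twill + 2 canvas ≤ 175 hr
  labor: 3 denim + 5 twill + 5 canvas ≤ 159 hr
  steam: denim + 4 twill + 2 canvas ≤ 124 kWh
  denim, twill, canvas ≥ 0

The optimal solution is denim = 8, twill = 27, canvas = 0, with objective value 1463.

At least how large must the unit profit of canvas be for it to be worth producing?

39

Check each constraint at x*: loom time 175/175 (tight); labor 159/159 (tight); steam 116/124 (slack 8).
By complementary slackness, y = 0 for the non-binding constraint.
The binding rows give the dual system: 5·y_loom time + 3·y_labor = 31 and 5·y_loom time + 5·y_labor = 45.
This yields shadow prices y_loom time = 2, y_labor = 7.
canvas enters the basis when its profit ≥ yᵀa₃ = 2·2 + 7·5 = 39.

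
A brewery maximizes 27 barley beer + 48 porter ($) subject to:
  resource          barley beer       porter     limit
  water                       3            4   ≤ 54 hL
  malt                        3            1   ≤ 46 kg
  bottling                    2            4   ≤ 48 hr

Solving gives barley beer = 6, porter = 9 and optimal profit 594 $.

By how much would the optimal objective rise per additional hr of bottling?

Check each constraint at x*: water 54/54 (tight); malt 27/46 (slack 19); bottling 48/48 (tight).
Slack constraints have shadow price 0 (complementary slackness).
From A_Bᵀ y = c: 3·y_water + 2·y_bottling = 27; 4·y_water + 4·y_bottling = 48.
This yields shadow prices y_water = 3, y_bottling = 9.
Shadow price of bottling = 9.

9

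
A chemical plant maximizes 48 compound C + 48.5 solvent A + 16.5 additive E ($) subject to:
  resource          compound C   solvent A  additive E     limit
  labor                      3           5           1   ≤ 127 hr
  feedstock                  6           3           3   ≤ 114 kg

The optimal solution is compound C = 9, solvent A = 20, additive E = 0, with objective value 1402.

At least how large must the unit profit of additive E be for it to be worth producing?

Both labor and feedstock are binding at x*.
The binding rows give the dual system: 3·y_labor + 6·y_feedstock = 48 and 5·y_labor + 3·y_feedstock = 48.5.
Solving: y_labor = 7, y_feedstock = 4.5.
additive E enters the basis when its profit ≥ yᵀa₃ = 7·1 + 4.5·3 = 20.5.

20.5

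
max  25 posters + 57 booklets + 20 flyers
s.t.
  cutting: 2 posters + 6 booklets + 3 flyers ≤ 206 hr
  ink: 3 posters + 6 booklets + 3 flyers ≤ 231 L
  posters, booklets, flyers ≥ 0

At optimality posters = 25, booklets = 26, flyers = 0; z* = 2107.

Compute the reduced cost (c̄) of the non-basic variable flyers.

-8.5

Check each constraint at x*: cutting 206/206 (tight); ink 231/231 (tight).
The binding rows give the dual system: 2·y_cutting + 3·y_ink = 25 and 6·y_cutting + 6·y_ink = 57.
This yields shadow prices y_cutting = 3.5, y_ink = 6.
Reduced cost of flyers: c₃ − yᵀa₃ = 20 − (3.5·3 + 6·3) = 20 − 28.5 = -8.5.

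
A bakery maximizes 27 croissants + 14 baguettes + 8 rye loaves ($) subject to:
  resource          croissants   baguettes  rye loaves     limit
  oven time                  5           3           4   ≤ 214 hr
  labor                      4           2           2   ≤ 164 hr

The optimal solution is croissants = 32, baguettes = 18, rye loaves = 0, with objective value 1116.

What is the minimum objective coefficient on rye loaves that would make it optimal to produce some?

15

At the optimum: oven time uses 214 of 214 (binding); labor uses 164 of 164 (binding).
From A_Bᵀ y = c: 5·y_oven time + 4·y_labor = 27; 3·y_oven time + 2·y_labor = 14.
This yields shadow prices y_oven time = 1, y_labor = 5.5.
rye loaves enters the basis when its profit ≥ yᵀa₃ = 1·4 + 5.5·2 = 15.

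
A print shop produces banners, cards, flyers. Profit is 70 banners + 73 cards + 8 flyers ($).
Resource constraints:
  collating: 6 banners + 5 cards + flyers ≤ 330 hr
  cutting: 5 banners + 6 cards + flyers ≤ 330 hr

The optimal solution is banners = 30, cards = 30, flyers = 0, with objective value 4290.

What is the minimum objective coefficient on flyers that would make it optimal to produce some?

13

At the optimum: collating uses 330 of 330 (binding); cutting uses 330 of 330 (binding).
The binding rows give the dual system: 6·y_collating + 5·y_cutting = 70 and 5·y_collating + 6·y_cutting = 73.
Solving: y_collating = 5, y_cutting = 8.
flyers enters the basis when its profit ≥ yᵀa₃ = 5·1 + 8·1 = 13.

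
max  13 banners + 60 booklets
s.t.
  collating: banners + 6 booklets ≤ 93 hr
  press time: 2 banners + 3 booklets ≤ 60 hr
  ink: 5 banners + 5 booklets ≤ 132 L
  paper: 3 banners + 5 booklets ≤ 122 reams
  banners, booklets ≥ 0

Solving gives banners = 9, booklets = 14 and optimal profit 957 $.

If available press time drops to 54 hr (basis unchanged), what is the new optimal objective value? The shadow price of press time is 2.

945

Δb = -6, so new z* = 957 + (2)·(-6) = 957 − 12 = 945.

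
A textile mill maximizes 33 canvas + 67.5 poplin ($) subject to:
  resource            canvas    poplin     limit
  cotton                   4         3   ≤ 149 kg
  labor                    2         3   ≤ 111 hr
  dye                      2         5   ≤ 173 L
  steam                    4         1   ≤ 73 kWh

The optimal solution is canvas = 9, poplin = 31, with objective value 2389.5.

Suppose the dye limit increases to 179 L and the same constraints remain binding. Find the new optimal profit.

2443.5

Binding: labor and dye. Non-binding: cotton (20 unused), steam (6 unused).
Slack constraints have shadow price 0 (complementary slackness).
Dual feasibility on the basic columns requires 2·y_labor + 2·y_dye = 33, 3·y_labor + 5·y_dye = 67.5.
This yields shadow prices y_labor = 7.5, y_dye = 9.
Δz = y_dye·Δb = 9 × (6) = 54, so new z* = 2389.5 + 54 = 2443.5.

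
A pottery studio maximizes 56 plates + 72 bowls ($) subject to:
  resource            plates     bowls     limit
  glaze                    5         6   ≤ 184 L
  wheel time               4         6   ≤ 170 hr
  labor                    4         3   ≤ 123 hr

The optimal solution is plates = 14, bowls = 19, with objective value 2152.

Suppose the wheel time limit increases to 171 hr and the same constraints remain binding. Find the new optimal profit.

Check each constraint at x*: glaze 184/184 (tight); wheel time 170/170 (tight); labor 113/123 (slack 10).
By complementary slackness, y = 0 for the non-binding constraint.
The binding rows give the dual system: 5·y_glaze + 4·y_wheel time = 56 and 6·y_glaze + 6·y_wheel time = 72.
Solving: y_glaze = 8, y_wheel time = 4.
Δz = y_wheel time·Δb = 4 × (1) = 4, so new z* = 2152 + 4 = 2156.

2156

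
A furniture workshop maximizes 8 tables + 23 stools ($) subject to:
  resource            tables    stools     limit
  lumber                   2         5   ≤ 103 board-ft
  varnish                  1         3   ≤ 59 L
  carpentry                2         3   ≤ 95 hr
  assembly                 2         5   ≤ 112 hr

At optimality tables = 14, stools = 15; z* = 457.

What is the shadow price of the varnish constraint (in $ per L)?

6

Check each constraint at x*: lumber 103/103 (tight); varnish 59/59 (tight); carpentry 73/95 (slack 22); assembly 103/112 (slack 9).
By complementary slackness, y = 0 for the non-binding constraints.
The binding rows give the dual system: 2·y_lumber + 1·y_varnish = 8 and 5·y_lumber + 3·y_varnish = 23.
This yields shadow prices y_lumber = 1, y_varnish = 6.
Shadow price of varnish = 6.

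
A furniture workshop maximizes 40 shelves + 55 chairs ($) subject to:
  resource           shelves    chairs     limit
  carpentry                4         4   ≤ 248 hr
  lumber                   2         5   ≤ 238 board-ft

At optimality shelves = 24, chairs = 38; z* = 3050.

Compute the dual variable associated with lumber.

5

Both carpentry and lumber are binding at x*.
The binding rows give the dual system: 4·y_carpentry + 2·y_lumber = 40 and 4·y_carpentry + 5·y_lumber = 55.
This yields shadow prices y_carpentry = 7.5, y_lumber = 5.
Shadow price of lumber = 5.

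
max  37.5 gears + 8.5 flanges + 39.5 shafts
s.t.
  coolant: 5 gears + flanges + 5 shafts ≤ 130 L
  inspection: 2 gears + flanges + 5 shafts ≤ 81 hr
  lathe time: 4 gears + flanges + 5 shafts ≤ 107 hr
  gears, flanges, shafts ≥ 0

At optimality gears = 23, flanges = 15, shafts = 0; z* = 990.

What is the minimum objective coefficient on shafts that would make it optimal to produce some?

42.5

Binding: coolant and lathe time. Non-binding: inspection (20 unused).
Slack constraints have shadow price 0 (complementary slackness).
From A_Bᵀ y = c: 5·y_coolant + 4·y_lathe time = 37.5; 1·y_coolant + 1·y_lathe time = 8.5.
Solving: y_coolant = 3.5, y_lathe time = 5.
shafts enters the basis when its profit ≥ yᵀa₃ = 3.5·5 + 5·5 = 42.5.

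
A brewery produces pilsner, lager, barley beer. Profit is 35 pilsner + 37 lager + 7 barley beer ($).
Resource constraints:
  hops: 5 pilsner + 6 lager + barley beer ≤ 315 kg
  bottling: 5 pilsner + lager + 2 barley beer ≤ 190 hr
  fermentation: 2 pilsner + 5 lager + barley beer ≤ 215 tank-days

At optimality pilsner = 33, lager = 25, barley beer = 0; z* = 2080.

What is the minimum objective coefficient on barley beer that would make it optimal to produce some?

8

Binding: hops and bottling. Non-binding: fermentation (24 unused).
By complementary slackness, y = 0 for the non-binding constraint.
From A_Bᵀ y = c: 5·y_hops + 5·y_bottling = 35; 6·y_hops + 1·y_bottling = 37.
This yields shadow prices y_hops = 6, y_bottling = 1.
barley beer enters the basis when its profit ≥ yᵀa₃ = 6·1 + 1·2 = 8.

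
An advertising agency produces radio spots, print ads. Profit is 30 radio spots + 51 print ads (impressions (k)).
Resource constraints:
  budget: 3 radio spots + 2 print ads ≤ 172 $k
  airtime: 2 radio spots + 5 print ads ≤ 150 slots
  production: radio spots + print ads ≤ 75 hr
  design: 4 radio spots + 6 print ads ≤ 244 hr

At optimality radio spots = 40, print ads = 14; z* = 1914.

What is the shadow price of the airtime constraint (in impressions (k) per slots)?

3

At the optimum: budget uses 148 of 172 (slack = 24); airtime uses 150 of 150 (binding); production uses 54 of 75 (slack = 21); design uses 244 of 244 (binding).
Slack constraints have shadow price 0 (complementary slackness).
From A_Bᵀ y = c: 2·y_airtime + 4·y_design = 30; 5·y_airtime + 6·y_design = 51.
→ y_airtime = 3 and y_design = 6.
Shadow price of airtime = 3.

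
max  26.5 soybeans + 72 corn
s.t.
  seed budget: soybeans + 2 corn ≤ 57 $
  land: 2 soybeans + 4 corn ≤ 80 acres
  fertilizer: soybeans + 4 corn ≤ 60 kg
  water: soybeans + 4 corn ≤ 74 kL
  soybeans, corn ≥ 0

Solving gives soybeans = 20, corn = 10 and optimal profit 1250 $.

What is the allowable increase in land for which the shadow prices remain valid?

34

Binding constraints: land, fertilizer. The basis is B = [[2,4],[1,4]] with det 4.
Per unit increase in land, x* moves by d = (1, -0.25).
The basis stays optimal until seed budget becomes binding; allowable increase = 34 acres.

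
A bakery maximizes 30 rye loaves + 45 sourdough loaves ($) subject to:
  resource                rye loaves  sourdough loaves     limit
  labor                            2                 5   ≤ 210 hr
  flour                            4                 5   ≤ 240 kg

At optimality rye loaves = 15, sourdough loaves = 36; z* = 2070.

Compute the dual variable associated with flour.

Check each constraint at x*: labor 210/210 (tight); flour 240/240 (tight).
Dual feasibility on the basic columns requires 2·y_labor + 4·y_flour = 30, 5·y_labor + 5·y_flour = 45.
Solving: y_labor = 3, y_flour = 6.
Shadow price of flour = 6.

6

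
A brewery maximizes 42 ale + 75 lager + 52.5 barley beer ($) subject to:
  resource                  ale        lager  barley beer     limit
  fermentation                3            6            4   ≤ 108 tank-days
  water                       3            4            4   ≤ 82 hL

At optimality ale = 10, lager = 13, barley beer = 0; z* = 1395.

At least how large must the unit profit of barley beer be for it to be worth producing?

56

At the optimum: fermentation uses 108 of 108 (binding); water uses 82 of 82 (binding).
From A_Bᵀ y = c: 3·y_fermentation + 3·y_water = 42; 6·y_fermentation + 4·y_water = 75.
→ y_fermentation = 9.5 and y_water = 4.5.
barley beer enters the basis when its profit ≥ yᵀa₃ = 9.5·4 + 4.5·4 = 56.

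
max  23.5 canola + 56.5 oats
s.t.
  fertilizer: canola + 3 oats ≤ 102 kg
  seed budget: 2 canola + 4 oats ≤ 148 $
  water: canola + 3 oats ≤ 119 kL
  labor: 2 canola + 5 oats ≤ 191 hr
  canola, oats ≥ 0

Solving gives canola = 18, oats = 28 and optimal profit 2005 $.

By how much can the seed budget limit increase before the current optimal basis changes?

Binding constraints: fertilizer, seed budget. The basis is B = [[1,3],[2,4]] with det -2.
Per unit increase in seed budget, x* moves by d = (1.5, -0.5).
The basis stays optimal until labor becomes binding; allowable increase = 30 $.

30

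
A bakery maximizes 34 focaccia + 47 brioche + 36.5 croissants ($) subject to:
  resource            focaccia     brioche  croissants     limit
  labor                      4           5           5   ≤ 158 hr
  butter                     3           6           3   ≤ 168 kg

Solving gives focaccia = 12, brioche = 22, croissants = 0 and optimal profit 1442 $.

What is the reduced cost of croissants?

-4.5

Check each constraint at x*: labor 158/158 (tight); butter 168/168 (tight).
From A_Bᵀ y = c: 4·y_labor + 3·y_butter = 34; 5·y_labor + 6·y_butter = 47.
Solving: y_labor = 7, y_butter = 2.
Reduced cost of croissants: c₃ − yᵀa₃ = 36.5 − (7·5 + 2·3) = 36.5 − 41 = -4.5.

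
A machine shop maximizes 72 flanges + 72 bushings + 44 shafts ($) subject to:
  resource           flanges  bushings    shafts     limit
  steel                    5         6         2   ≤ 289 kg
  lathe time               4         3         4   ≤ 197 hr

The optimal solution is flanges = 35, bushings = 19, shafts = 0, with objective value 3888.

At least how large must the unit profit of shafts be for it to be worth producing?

Both steel and lathe time are binding at x*.
Dual feasibility on the basic columns requires 5·y_steel + 4·y_lathe time = 72, 6·y_steel + 3·y_lathe time = 72.
→ y_steel = 8 and y_lathe time = 8.
shafts enters the basis when its profit ≥ yᵀa₃ = 8·2 + 8·4 = 48.

48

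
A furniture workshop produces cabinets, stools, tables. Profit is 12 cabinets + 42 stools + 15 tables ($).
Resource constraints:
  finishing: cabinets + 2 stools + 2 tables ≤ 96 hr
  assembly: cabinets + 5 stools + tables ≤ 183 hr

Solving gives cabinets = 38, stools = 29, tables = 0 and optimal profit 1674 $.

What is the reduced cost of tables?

-3

Check each constraint at x*: finishing 96/96 (tight); assembly 183/183 (tight).
The binding rows give the dual system: 1·y_finishing + 1·y_assembly = 12 and 2·y_finishing + 5·y_assembly = 42.
This yields shadow prices y_finishing = 6, y_assembly = 6.
Reduced cost of tables: c₃ − yᵀa₃ = 15 − (6·2 + 6·1) = 15 − 18 = -3.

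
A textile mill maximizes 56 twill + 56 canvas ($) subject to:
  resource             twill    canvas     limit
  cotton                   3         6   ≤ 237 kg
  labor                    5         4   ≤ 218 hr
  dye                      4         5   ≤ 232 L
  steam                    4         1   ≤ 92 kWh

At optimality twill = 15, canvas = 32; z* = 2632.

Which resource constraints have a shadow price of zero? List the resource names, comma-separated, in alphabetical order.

dye, labor

cotton: 237/237 (binding)
labor: 203/218 (slack 15)
dye: 220/232 (slack 12)
steam: 92/92 (binding)
By complementary slackness, a constraint with positive slack has shadow price 0 → dye, labor.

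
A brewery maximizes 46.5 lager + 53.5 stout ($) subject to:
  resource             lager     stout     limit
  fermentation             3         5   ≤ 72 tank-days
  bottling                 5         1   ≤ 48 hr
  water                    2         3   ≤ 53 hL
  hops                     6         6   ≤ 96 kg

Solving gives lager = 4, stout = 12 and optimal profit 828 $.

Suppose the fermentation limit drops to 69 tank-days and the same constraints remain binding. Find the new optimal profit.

Binding: fermentation and hops. Non-binding: bottling (16 unused), water (9 unused).
Since bottling, water are not tight, their duals are 0.
From A_Bᵀ y = c: 3·y_fermentation + 6·y_hops = 46.5; 5·y_fermentation + 6·y_hops = 53.5.
→ y_fermentation = 3.5 and y_hops = 6.
Δz = y_fermentation·Δb = 3.5 × (-3) = -10.5, so new z* = 828 − 10.5 = 817.5.

817.5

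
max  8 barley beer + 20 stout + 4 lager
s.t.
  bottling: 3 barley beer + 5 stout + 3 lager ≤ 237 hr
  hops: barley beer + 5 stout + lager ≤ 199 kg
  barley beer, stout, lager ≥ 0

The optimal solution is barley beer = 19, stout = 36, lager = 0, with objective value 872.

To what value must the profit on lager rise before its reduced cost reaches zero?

8

At the optimum: bottling uses 237 of 237 (binding); hops uses 199 of 199 (binding).
From A_Bᵀ y = c: 3·y_bottling + 1·y_hops = 8; 5·y_bottling + 5·y_hops = 20.
→ y_bottling = 2 and y_hops = 2.
lager enters the basis when its profit ≥ yᵀa₃ = 2·3 + 2·1 = 8.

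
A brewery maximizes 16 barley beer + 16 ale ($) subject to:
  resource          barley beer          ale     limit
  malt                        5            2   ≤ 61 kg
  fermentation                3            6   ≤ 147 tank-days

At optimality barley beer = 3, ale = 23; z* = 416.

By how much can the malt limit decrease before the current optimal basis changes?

12

Binding constraints: malt, fermentation. The basis is B = [[5,2],[3,6]] with det 24.
Per unit decrease in malt, x* moves by d = (-0.25, 0.125).
The basis stays optimal until barley beer reaches 0; allowable decrease = 12 kg.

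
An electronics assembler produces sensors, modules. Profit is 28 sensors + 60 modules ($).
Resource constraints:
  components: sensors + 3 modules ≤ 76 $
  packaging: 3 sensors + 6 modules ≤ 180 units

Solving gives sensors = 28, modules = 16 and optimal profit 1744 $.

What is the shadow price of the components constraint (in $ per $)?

Check each constraint at x*: components 76/76 (tight); packaging 180/180 (tight).
Dual feasibility on the basic columns requires 1·y_components + 3·y_packaging = 28, 3·y_components + 6·y_packaging = 60.
This yields shadow prices y_components = 4, y_packaging = 8.
Shadow price of components = 4.

4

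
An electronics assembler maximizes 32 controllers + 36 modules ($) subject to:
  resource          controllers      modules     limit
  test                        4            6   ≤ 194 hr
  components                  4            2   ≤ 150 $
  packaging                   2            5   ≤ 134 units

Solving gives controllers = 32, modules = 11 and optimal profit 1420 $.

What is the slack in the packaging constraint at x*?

packaging used = 2·32 + 5·11 = 119; slack = 134 − 119 = 15.

15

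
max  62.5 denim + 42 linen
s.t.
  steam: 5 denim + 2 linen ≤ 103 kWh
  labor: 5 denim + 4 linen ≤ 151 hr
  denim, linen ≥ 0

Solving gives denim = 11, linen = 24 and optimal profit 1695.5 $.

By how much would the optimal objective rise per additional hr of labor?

8.5

At the optimum: steam uses 103 of 103 (binding); labor uses 151 of 151 (binding).
The binding rows give the dual system: 5·y_steam + 5·y_labor = 62.5 and 2·y_steam + 4·y_labor = 42.
This yields shadow prices y_steam = 4, y_labor = 8.5.
Shadow price of labor = 8.5.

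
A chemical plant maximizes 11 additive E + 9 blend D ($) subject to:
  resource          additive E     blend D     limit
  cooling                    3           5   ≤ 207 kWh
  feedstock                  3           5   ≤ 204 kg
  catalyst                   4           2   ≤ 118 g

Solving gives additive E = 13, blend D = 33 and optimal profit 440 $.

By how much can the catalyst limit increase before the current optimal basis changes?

154

Binding constraints: feedstock, catalyst. The basis is B = [[3,5],[4,2]] with det -14.
Per unit increase in catalyst, x* moves by d = (0.3571, -0.2143).
The basis stays optimal until blend D reaches 0; allowable increase = 154 g.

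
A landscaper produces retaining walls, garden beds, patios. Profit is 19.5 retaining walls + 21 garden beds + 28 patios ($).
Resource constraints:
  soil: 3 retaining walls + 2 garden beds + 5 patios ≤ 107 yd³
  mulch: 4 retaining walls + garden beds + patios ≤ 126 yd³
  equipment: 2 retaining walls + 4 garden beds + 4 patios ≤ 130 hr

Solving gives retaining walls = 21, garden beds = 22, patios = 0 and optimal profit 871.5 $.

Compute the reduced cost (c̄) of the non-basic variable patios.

-6.5

At the optimum: soil uses 107 of 107 (binding); mulch uses 106 of 126 (slack = 20); equipment uses 130 of 130 (binding).
Slack constraints have shadow price 0 (complementary slackness).
Dual feasibility on the basic columns requires 3·y_soil + 2·y_equipment = 19.5, 2·y_soil + 4·y_equipment = 21.
This yields shadow prices y_soil = 4.5, y_equipment = 3.
Reduced cost of patios: c₃ − yᵀa₃ = 28 − (4.5·5 + 3·4) = 28 − 34.5 = -6.5.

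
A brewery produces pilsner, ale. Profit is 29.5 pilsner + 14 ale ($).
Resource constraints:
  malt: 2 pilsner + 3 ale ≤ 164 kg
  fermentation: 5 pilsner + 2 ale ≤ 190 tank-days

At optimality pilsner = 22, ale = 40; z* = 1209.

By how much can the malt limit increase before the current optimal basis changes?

121

Binding constraints: malt, fermentation. The basis is B = [[2,3],[5,2]] with det -11.
Per unit increase in malt, x* moves by d = (-0.1818, 0.4545).
The basis stays optimal until pilsner reaches 0; allowable increase = 121 kg.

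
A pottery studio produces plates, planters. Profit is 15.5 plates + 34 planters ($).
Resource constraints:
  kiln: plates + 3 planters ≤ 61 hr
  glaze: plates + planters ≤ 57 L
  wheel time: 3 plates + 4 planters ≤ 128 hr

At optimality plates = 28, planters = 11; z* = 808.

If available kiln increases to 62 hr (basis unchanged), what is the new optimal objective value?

Binding: kiln and wheel time. Non-binding: glaze (18 unused).
By complementary slackness, y = 0 for the non-binding constraint.
From A_Bᵀ y = c: 1·y_kiln + 3·y_wheel time = 15.5; 3·y_kiln + 4·y_wheel time = 34.
Solving: y_kiln = 8, y_wheel time = 2.5.
Δz = y_kiln·Δb = 8 × (1) = 8, so new z* = 808 + 8 = 816.

816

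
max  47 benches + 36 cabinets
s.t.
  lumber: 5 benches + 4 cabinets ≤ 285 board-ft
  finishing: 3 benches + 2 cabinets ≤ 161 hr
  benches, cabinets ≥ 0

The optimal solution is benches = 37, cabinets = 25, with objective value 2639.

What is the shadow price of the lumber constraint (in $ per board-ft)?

Both lumber and finishing are binding at x*.
Dual feasibility on the basic columns requires 5·y_lumber + 3·y_finishing = 47, 4·y_lumber + 2·y_finishing = 36.
This yields shadow prices y_lumber = 7, y_finishing = 4.
Shadow price of lumber = 7.

7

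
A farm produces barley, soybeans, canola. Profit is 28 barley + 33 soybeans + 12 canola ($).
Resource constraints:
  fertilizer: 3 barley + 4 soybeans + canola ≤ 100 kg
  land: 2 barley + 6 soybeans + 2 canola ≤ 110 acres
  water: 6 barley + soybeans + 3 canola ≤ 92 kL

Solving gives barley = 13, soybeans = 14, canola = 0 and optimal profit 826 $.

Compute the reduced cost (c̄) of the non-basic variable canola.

-7

Binding: land and water. Non-binding: fertilizer (5 unused).
Slack constraints have shadow price 0 (complementary slackness).
The binding rows give the dual system: 2·y_land + 6·y_water = 28 and 6·y_land + 1·y_water = 33.
Solving: y_land = 5, y_water = 3.
Reduced cost of canola: c₃ − yᵀa₃ = 12 − (5·2 + 3·3) = 12 − 19 = -7.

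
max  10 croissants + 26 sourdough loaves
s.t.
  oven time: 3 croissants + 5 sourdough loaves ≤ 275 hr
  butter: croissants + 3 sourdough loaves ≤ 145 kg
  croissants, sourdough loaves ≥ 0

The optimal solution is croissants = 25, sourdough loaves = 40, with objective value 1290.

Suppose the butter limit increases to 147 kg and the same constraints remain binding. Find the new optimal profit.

1304

Both oven time and butter are binding at x*.
Dual feasibility on the basic columns requires 3·y_oven time + 1·y_butter = 10, 5·y_oven time + 3·y_butter = 26.
→ y_oven time = 1 and y_butter = 7.
Δz = y_butter·Δb = 7 × (2) = 14, so new z* = 1290 + 14 = 1304.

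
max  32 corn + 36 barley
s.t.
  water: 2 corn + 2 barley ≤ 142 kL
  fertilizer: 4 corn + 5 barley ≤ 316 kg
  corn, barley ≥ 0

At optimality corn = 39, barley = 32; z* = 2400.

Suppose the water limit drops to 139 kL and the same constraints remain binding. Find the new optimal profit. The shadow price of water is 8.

2376

Δb = -3, so new z* = 2400 + (8)·(-3) = 2400 − 24 = 2376.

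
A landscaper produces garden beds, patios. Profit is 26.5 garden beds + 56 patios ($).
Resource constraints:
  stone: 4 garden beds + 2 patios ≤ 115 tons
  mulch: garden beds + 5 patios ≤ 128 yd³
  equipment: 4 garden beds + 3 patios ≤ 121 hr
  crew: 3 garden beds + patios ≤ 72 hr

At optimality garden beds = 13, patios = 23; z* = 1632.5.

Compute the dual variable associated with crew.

0

Binding: mulch and equipment. Non-binding: stone (17 unused), crew (10 unused).
Since stone, crew are not tight, their duals are 0.
From A_Bᵀ y = c: 1·y_mulch + 4·y_equipment = 26.5; 5·y_mulch + 3·y_equipment = 56.
Solving: y_mulch = 8.5, y_equipment = 4.5.
Shadow price of crew = 0.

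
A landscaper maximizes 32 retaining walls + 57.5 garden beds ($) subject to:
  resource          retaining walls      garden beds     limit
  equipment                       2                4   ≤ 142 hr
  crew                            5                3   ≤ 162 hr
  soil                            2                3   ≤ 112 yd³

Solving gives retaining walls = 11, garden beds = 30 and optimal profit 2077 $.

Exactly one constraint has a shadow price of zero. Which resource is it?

equipment: 142/142 (binding)
crew: 145/162 (slack 17)
soil: 112/112 (binding)
By complementary slackness, a constraint with positive slack has shadow price 0 → crew.

crew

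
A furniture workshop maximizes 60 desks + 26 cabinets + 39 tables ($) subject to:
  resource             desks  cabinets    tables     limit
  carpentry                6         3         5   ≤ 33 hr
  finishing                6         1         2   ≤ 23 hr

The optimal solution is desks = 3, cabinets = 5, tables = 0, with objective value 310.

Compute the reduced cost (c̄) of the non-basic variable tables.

-5

Both carpentry and finishing are binding at x*.
Dual feasibility on the basic columns requires 6·y_carpentry + 6·y_finishing = 60, 3·y_carpentry + 1·y_finishing = 26.
→ y_carpentry = 8 and y_finishing = 2.
Reduced cost of tables: c₃ − yᵀa₃ = 39 − (8·5 + 2·2) = 39 − 44 = -5.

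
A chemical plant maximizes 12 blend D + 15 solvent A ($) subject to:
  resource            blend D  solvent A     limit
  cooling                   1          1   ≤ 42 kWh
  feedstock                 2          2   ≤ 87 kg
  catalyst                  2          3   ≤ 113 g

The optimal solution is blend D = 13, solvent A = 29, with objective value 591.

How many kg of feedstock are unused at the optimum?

feedstock used = 2·13 + 2·29 = 84; slack = 87 − 84 = 3.

3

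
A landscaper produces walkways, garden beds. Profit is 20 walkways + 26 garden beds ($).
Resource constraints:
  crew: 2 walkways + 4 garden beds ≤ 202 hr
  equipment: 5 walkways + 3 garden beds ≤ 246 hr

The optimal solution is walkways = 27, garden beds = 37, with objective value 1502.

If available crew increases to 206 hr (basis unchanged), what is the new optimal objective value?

1522

Both crew and equipment are binding at x*.
Dual feasibility on the basic columns requires 2·y_crew + 5·y_equipment = 20, 4·y_crew + 3·y_equipment = 26.
→ y_crew = 5 and y_equipment = 2.
Δz = y_crew·Δb = 5 × (4) = 20, so new z* = 1502 + 20 = 1522.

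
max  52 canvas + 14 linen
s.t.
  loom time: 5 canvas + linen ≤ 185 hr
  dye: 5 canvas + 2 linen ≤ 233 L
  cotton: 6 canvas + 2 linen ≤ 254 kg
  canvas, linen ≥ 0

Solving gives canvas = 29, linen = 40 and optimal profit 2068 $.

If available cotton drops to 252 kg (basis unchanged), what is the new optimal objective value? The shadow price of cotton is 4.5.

Δb = -2, so new z* = 2068 + (4.5)·(-2) = 2068 − 9 = 2059.

2059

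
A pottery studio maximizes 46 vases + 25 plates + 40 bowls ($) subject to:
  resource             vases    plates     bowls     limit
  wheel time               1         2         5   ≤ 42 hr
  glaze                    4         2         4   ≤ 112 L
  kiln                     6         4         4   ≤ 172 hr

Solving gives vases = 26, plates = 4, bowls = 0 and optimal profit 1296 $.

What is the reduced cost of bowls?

Binding: glaze and kiln. Non-binding: wheel time (8 unused).
Since wheel time is not tight, its dual is 0.
The binding rows give the dual system: 4·y_glaze + 6·y_kiln = 46 and 2·y_glaze + 4·y_kiln = 25.
→ y_glaze = 8.5 and y_kiln = 2.
Reduced cost of bowls: c₃ − yᵀa₃ = 40 − (8.5·4 + 2·4) = 40 − 42 = -2.

-2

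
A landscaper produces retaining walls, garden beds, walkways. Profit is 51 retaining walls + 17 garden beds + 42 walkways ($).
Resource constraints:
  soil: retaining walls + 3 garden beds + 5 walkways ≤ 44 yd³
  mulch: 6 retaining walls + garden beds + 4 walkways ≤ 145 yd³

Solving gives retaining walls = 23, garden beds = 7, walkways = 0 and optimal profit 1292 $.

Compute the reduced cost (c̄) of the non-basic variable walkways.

-5

At the optimum: soil uses 44 of 44 (binding); mulch uses 145 of 145 (binding).
Dual feasibility on the basic columns requires 1·y_soil + 6·y_mulch = 51, 3·y_soil + 1·y_mulch = 17.
Solving: y_soil = 3, y_mulch = 8.
Reduced cost of walkways: c₃ − yᵀa₃ = 42 − (3·5 + 8·4) = 42 − 47 = -5.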